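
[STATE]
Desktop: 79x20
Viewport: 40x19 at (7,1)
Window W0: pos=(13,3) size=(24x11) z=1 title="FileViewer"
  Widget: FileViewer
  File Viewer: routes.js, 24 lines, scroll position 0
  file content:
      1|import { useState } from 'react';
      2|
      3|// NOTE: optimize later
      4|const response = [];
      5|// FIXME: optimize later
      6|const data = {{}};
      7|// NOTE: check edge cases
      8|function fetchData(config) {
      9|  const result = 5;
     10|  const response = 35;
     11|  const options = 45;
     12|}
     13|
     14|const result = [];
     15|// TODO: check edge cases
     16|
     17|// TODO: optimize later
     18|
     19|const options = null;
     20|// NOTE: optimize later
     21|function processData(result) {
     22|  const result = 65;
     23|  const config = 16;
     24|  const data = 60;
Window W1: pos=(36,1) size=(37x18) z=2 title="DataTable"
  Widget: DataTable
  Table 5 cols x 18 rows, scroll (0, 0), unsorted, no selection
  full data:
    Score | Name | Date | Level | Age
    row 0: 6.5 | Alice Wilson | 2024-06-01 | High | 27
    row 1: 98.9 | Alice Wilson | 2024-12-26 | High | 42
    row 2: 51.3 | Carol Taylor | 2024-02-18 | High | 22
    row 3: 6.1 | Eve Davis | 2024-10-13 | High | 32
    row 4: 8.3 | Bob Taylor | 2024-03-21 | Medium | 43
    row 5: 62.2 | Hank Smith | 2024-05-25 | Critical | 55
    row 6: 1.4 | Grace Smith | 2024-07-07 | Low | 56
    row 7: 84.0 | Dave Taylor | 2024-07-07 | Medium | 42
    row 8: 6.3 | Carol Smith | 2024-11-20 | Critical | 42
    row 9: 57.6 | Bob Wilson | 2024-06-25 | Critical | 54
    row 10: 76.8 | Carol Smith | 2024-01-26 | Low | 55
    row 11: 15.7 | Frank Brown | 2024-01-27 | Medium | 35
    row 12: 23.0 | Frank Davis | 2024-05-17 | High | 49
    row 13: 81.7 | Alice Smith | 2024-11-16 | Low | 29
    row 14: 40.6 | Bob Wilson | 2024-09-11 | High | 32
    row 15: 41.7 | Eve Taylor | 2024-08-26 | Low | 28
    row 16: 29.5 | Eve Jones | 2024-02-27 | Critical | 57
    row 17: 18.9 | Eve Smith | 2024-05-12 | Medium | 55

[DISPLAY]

                             ┏━━━━━━━━━━
                             ┃ DataTable
      ┏━━━━━━━━━━━━━━━━━━━━━━┠──────────
      ┃ FileViewer           ┃Score│Name
      ┠──────────────────────┃─────┼────
      ┃import { useState } f▲┃6.5  │Alic
      ┃                     █┃98.9 │Alic
      ┃// NOTE: optimize lat░┃51.3 │Caro
      ┃const response = []; ░┃6.1  │Eve 
      ┃// FIXME: optimize la░┃8.3  │Bob 
      ┃const data = {{}};   ░┃62.2 │Hank
      ┃// NOTE: check edge c▼┃1.4  │Grac
      ┗━━━━━━━━━━━━━━━━━━━━━━┃84.0 │Dave
                             ┃6.3  │Caro
                             ┃57.6 │Bob 
                             ┃76.8 │Caro
                             ┃15.7 │Fran
                             ┗━━━━━━━━━━
                                        


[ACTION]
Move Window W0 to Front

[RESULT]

                             ┏━━━━━━━━━━
                             ┃ DataTable
      ┏━━━━━━━━━━━━━━━━━━━━━━┓──────────
      ┃ FileViewer           ┃Score│Name
      ┠──────────────────────┨─────┼────
      ┃import { useState } f▲┃6.5  │Alic
      ┃                     █┃98.9 │Alic
      ┃// NOTE: optimize lat░┃51.3 │Caro
      ┃const response = []; ░┃6.1  │Eve 
      ┃// FIXME: optimize la░┃8.3  │Bob 
      ┃const data = {{}};   ░┃62.2 │Hank
      ┃// NOTE: check edge c▼┃1.4  │Grac
      ┗━━━━━━━━━━━━━━━━━━━━━━┛84.0 │Dave
                             ┃6.3  │Caro
                             ┃57.6 │Bob 
                             ┃76.8 │Caro
                             ┃15.7 │Fran
                             ┗━━━━━━━━━━
                                        


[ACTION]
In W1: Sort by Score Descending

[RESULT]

                             ┏━━━━━━━━━━
                             ┃ DataTable
      ┏━━━━━━━━━━━━━━━━━━━━━━┓──────────
      ┃ FileViewer           ┃Scor▼│Name
      ┠──────────────────────┨─────┼────
      ┃import { useState } f▲┃98.9 │Alic
      ┃                     █┃84.0 │Dave
      ┃// NOTE: optimize lat░┃81.7 │Alic
      ┃const response = []; ░┃76.8 │Caro
      ┃// FIXME: optimize la░┃62.2 │Hank
      ┃const data = {{}};   ░┃57.6 │Bob 
      ┃// NOTE: check edge c▼┃51.3 │Caro
      ┗━━━━━━━━━━━━━━━━━━━━━━┛41.7 │Eve 
                             ┃40.6 │Bob 
                             ┃29.5 │Eve 
                             ┃23.0 │Fran
                             ┃18.9 │Eve 
                             ┗━━━━━━━━━━
                                        


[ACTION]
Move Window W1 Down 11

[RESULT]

                                        
                             ┏━━━━━━━━━━
      ┏━━━━━━━━━━━━━━━━━━━━━━┓ DataTable
      ┃ FileViewer           ┃──────────
      ┠──────────────────────┨Scor▼│Name
      ┃import { useState } f▲┃─────┼────
      ┃                     █┃98.9 │Alic
      ┃// NOTE: optimize lat░┃84.0 │Dave
      ┃const response = []; ░┃81.7 │Alic
      ┃// FIXME: optimize la░┃76.8 │Caro
      ┃const data = {{}};   ░┃62.2 │Hank
      ┃// NOTE: check edge c▼┃57.6 │Bob 
      ┗━━━━━━━━━━━━━━━━━━━━━━┛51.3 │Caro
                             ┃41.7 │Eve 
                             ┃40.6 │Bob 
                             ┃29.5 │Eve 
                             ┃23.0 │Fran
                             ┃18.9 │Eve 
                             ┗━━━━━━━━━━


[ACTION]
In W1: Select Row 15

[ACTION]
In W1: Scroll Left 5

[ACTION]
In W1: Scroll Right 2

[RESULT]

                                        
                             ┏━━━━━━━━━━
      ┏━━━━━━━━━━━━━━━━━━━━━━┓ DataTable
      ┃ FileViewer           ┃──────────
      ┠──────────────────────┨or▼│Name  
      ┃import { useState } f▲┃───┼──────
      ┃                     █┃.9 │Alice 
      ┃// NOTE: optimize lat░┃.0 │Dave T
      ┃const response = []; ░┃.7 │Alice 
      ┃// FIXME: optimize la░┃.8 │Carol 
      ┃const data = {{}};   ░┃.2 │Hank S
      ┃// NOTE: check edge c▼┃.6 │Bob Wi
      ┗━━━━━━━━━━━━━━━━━━━━━━┛.3 │Carol 
                             ┃.7 │Eve Ta
                             ┃.6 │Bob Wi
                             ┃.5 │Eve Jo
                             ┃.0 │Frank 
                             ┃.9 │Eve Sm
                             ┗━━━━━━━━━━


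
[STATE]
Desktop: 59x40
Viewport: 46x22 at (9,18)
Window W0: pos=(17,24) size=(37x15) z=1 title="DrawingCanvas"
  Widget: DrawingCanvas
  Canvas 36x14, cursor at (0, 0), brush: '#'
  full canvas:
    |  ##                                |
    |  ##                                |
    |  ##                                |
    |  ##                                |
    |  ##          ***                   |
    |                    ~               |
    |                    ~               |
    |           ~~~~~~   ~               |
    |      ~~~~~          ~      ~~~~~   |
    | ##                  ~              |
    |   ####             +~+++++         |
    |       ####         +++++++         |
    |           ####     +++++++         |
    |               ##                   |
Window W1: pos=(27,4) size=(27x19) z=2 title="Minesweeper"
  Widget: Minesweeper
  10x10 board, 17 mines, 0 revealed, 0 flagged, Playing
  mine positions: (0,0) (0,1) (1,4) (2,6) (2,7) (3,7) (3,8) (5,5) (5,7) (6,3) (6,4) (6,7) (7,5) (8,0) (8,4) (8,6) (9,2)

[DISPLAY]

                  ┃                         ┃ 
                  ┃                         ┃ 
                  ┃                         ┃ 
                  ┃                         ┃ 
                  ┗━━━━━━━━━━━━━━━━━━━━━━━━━┛ 
                                              
        ┏━━━━━━━━━━━━━━━━━━━━━━━━━━━━━━━━━━━┓ 
        ┃ DrawingCanvas                     ┃ 
        ┠───────────────────────────────────┨ 
        ┃+ ##                               ┃ 
        ┃  ##                               ┃ 
        ┃  ##                               ┃ 
        ┃  ##                               ┃ 
        ┃  ##          ***                  ┃ 
        ┃                    ~              ┃ 
        ┃                    ~              ┃ 
        ┃           ~~~~~~   ~              ┃ 
        ┃      ~~~~~          ~      ~~~~~  ┃ 
        ┃ ##                  ~             ┃ 
        ┃   ####             +~+++++        ┃ 
        ┗━━━━━━━━━━━━━━━━━━━━━━━━━━━━━━━━━━━┛ 
                                              


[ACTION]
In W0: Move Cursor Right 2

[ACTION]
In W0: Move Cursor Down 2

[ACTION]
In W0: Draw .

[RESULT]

                  ┃                         ┃ 
                  ┃                         ┃ 
                  ┃                         ┃ 
                  ┃                         ┃ 
                  ┗━━━━━━━━━━━━━━━━━━━━━━━━━┛ 
                                              
        ┏━━━━━━━━━━━━━━━━━━━━━━━━━━━━━━━━━━━┓ 
        ┃ DrawingCanvas                     ┃ 
        ┠───────────────────────────────────┨ 
        ┃  ##                               ┃ 
        ┃  ##                               ┃ 
        ┃  .#                               ┃ 
        ┃  ##                               ┃ 
        ┃  ##          ***                  ┃ 
        ┃                    ~              ┃ 
        ┃                    ~              ┃ 
        ┃           ~~~~~~   ~              ┃ 
        ┃      ~~~~~          ~      ~~~~~  ┃ 
        ┃ ##                  ~             ┃ 
        ┃   ####             +~+++++        ┃ 
        ┗━━━━━━━━━━━━━━━━━━━━━━━━━━━━━━━━━━━┛ 
                                              


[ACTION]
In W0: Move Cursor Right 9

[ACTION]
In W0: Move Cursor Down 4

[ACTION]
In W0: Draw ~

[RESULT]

                  ┃                         ┃ 
                  ┃                         ┃ 
                  ┃                         ┃ 
                  ┃                         ┃ 
                  ┗━━━━━━━━━━━━━━━━━━━━━━━━━┛ 
                                              
        ┏━━━━━━━━━━━━━━━━━━━━━━━━━━━━━━━━━━━┓ 
        ┃ DrawingCanvas                     ┃ 
        ┠───────────────────────────────────┨ 
        ┃  ##                               ┃ 
        ┃  ##                               ┃ 
        ┃  .#                               ┃ 
        ┃  ##                               ┃ 
        ┃  ##          ***                  ┃ 
        ┃                    ~              ┃ 
        ┃           ~        ~              ┃ 
        ┃           ~~~~~~   ~              ┃ 
        ┃      ~~~~~          ~      ~~~~~  ┃ 
        ┃ ##                  ~             ┃ 
        ┃   ####             +~+++++        ┃ 
        ┗━━━━━━━━━━━━━━━━━━━━━━━━━━━━━━━━━━━┛ 
                                              


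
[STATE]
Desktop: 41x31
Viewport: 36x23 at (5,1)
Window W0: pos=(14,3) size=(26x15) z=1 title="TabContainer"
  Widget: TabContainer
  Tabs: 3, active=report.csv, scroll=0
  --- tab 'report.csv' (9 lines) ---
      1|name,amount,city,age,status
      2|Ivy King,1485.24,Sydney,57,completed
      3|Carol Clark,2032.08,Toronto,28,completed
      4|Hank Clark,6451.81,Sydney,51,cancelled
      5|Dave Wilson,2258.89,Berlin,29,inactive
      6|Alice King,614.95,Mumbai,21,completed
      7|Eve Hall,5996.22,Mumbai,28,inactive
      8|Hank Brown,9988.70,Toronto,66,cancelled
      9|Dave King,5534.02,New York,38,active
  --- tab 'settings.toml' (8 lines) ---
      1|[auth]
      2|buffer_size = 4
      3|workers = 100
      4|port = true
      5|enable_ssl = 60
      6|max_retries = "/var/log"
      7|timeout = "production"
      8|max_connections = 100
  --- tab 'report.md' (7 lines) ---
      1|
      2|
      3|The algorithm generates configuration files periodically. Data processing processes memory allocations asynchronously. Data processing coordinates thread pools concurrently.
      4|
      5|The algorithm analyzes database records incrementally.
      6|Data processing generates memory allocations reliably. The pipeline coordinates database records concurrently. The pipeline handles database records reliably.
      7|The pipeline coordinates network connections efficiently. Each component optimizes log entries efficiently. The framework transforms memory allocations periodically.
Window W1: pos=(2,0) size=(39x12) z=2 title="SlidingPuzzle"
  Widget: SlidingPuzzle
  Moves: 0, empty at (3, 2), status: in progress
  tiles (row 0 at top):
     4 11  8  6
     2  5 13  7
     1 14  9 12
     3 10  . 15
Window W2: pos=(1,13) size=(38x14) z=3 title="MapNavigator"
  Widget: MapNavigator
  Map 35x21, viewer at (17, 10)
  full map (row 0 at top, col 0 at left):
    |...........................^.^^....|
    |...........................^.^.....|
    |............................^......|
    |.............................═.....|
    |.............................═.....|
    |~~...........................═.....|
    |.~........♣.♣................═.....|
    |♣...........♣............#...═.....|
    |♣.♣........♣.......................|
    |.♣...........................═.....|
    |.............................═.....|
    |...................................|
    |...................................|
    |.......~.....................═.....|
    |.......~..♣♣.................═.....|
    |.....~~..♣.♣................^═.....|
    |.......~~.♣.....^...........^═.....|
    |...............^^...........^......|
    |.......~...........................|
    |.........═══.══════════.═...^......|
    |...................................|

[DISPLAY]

lidingPuzzle                       ┃
───────────────────────────────────┨
───┬────┬────┬────┐                ┃
 4 │ 11 │  8 │  6 │                ┃
───┼────┼────┼────┤                ┃
 2 │  5 │ 13 │  7 │                ┃
───┼────┼────┼────┤                ┃
 1 │ 14 │  9 │ 12 │                ┃
───┼────┼────┼────┤                ┃
 3 │ 10 │    │ 15 │                ┃
━━━━━━━━━━━━━━━━━━━━━━━━━━━━━━━━━━━┛
         ┃Dave Wilson,2258.89,Berl┃ 
━━━━━━━━━━━━━━━━━━━━━━━━━━━━━━━━━┓┃ 
pNavigator                       ┃┃ 
─────────────────────────────────┨┃ 
...........................═.....┃┃ 
........♣.♣................═.....┃┛ 
..........♣............#...═.....┃  
♣........♣.......................┃  
...........................═.....┃  
...............@...........═.....┃  
.................................┃  
.................................┃  


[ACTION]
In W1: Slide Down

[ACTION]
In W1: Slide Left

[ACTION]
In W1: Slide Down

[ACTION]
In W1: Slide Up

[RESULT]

lidingPuzzle                       ┃
───────────────────────────────────┨
───┬────┬────┬────┐                ┃
 4 │ 11 │  8 │  6 │                ┃
───┼────┼────┼────┤                ┃
 2 │  5 │ 13 │  7 │                ┃
───┼────┼────┼────┤                ┃
 1 │ 14 │ 12 │    │                ┃
───┼────┼────┼────┤                ┃
 3 │ 10 │  9 │ 15 │                ┃
━━━━━━━━━━━━━━━━━━━━━━━━━━━━━━━━━━━┛
         ┃Dave Wilson,2258.89,Berl┃ 
━━━━━━━━━━━━━━━━━━━━━━━━━━━━━━━━━┓┃ 
pNavigator                       ┃┃ 
─────────────────────────────────┨┃ 
...........................═.....┃┃ 
........♣.♣................═.....┃┛ 
..........♣............#...═.....┃  
♣........♣.......................┃  
...........................═.....┃  
...............@...........═.....┃  
.................................┃  
.................................┃  


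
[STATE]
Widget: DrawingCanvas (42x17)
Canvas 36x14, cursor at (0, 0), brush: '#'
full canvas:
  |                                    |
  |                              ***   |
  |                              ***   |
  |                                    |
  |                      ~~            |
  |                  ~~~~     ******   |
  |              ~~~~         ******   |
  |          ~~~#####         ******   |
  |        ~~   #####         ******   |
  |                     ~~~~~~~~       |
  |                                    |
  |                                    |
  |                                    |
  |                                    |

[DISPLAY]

+                                         
                              ***         
                              ***         
                                          
                      ~~                  
                  ~~~~     ******         
              ~~~~         ******         
          ~~~#####         ******         
        ~~   #####         ******         
                     ~~~~~~~~             
                                          
                                          
                                          
                                          
                                          
                                          
                                          


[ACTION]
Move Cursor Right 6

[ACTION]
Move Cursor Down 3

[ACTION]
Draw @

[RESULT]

                                          
                              ***         
                              ***         
      @                                   
                      ~~                  
                  ~~~~     ******         
              ~~~~         ******         
          ~~~#####         ******         
        ~~   #####         ******         
                     ~~~~~~~~             
                                          
                                          
                                          
                                          
                                          
                                          
                                          


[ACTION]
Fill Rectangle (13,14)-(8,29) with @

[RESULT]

                                          
                              ***         
                              ***         
      @                                   
                      ~~                  
                  ~~~~     ******         
              ~~~~         ******         
          ~~~#####         ******         
        ~~   #@@@@@@@@@@@@@@@@***         
              @@@@@@@@@@@@@@@@            
              @@@@@@@@@@@@@@@@            
              @@@@@@@@@@@@@@@@            
              @@@@@@@@@@@@@@@@            
              @@@@@@@@@@@@@@@@            
                                          
                                          
                                          


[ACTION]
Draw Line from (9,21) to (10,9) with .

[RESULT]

                                          
                              ***         
                              ***         
      @                                   
                      ~~                  
                  ~~~~     ******         
              ~~~~         ******         
          ~~~#####         ******         
        ~~   #@@@@@@@@@@@@@@@@***         
              @.......@@@@@@@@            
         ......@@@@@@@@@@@@@@@            
              @@@@@@@@@@@@@@@@            
              @@@@@@@@@@@@@@@@            
              @@@@@@@@@@@@@@@@            
                                          
                                          
                                          


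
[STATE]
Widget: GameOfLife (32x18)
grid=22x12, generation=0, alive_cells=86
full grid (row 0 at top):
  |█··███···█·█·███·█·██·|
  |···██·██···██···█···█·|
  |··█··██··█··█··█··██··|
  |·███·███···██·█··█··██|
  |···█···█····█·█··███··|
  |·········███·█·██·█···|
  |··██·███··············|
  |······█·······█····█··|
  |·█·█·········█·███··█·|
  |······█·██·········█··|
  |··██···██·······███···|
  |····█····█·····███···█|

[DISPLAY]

Gen: 0                          
█··███···█·█·███·█·██·          
···██·██···██···█···█·          
··█··██··█··█··█··██··          
·███·███···██·█··█··██          
···█···█····█·█··███··          
·········███·█·██·█···          
··██·███··············          
······█·······█····█··          
·█·█·········█·███··█·          
······█·██·········█··          
··██···██·······███···          
····█····█·····███···█          
                                
                                
                                
                                
                                


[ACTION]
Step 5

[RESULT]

Gen: 5                          
·······███···██··█·██·          
······█·█·███····█·█·█          
····█··██···█·█······█          
·····██··██···██····██          
···············█··█···          
········█···█····██···          
···█·█·█····██··████·█          
············█·█·█·██··          
··············██··█···          
··██·█·██······█····██          
··██··········██·█·█··          
··············██·█·█··          
                                
                                
                                
                                
                                


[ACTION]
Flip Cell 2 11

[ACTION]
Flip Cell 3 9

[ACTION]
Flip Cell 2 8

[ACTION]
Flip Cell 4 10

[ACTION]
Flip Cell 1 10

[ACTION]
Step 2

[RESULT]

Gen: 7                          
·······███·███·····██·          
······█·······██···█·█          
·····█·█····█········█          
······█··██·█····█████          
···········█····█████·          
·············█····██··          
··············███·····          
···········██·█·····██          
···█·········██·█·█·██          
··█·█···············█·          
··█·█·············███·          
···█··················          
                                
                                
                                
                                
                                


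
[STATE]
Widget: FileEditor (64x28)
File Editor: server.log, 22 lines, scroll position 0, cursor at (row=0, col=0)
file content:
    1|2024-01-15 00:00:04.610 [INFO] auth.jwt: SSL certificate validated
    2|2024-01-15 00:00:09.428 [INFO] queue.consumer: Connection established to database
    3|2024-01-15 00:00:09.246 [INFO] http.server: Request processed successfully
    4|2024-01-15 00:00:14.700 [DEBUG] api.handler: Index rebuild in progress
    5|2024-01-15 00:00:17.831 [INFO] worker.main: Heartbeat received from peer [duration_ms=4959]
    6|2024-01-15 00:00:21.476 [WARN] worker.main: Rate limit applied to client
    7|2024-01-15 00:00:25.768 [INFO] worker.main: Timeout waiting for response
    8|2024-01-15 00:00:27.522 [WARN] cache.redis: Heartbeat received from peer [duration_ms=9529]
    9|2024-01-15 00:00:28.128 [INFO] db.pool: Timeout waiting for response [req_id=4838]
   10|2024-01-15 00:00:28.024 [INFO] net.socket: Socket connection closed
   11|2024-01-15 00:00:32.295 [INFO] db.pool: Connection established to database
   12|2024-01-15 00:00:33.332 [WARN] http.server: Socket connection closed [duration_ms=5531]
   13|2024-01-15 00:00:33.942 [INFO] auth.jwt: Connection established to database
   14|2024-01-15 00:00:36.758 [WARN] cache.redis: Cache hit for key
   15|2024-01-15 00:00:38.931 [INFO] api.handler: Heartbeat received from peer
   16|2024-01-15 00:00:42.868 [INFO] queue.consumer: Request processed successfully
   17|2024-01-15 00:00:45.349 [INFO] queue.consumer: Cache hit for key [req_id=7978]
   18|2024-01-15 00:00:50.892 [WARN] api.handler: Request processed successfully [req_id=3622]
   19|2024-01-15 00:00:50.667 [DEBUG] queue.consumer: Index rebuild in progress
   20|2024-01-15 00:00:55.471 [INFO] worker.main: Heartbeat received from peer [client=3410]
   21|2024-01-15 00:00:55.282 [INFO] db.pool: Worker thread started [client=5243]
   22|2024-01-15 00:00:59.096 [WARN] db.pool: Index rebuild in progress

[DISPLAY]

█024-01-15 00:00:04.610 [INFO] auth.jwt: SSL certificate valida▲
2024-01-15 00:00:09.428 [INFO] queue.consumer: Connection estab█
2024-01-15 00:00:09.246 [INFO] http.server: Request processed s░
2024-01-15 00:00:14.700 [DEBUG] api.handler: Index rebuild in p░
2024-01-15 00:00:17.831 [INFO] worker.main: Heartbeat received ░
2024-01-15 00:00:21.476 [WARN] worker.main: Rate limit applied ░
2024-01-15 00:00:25.768 [INFO] worker.main: Timeout waiting for░
2024-01-15 00:00:27.522 [WARN] cache.redis: Heartbeat received ░
2024-01-15 00:00:28.128 [INFO] db.pool: Timeout waiting for res░
2024-01-15 00:00:28.024 [INFO] net.socket: Socket connection cl░
2024-01-15 00:00:32.295 [INFO] db.pool: Connection established ░
2024-01-15 00:00:33.332 [WARN] http.server: Socket connection c░
2024-01-15 00:00:33.942 [INFO] auth.jwt: Connection established░
2024-01-15 00:00:36.758 [WARN] cache.redis: Cache hit for key  ░
2024-01-15 00:00:38.931 [INFO] api.handler: Heartbeat received ░
2024-01-15 00:00:42.868 [INFO] queue.consumer: Request processe░
2024-01-15 00:00:45.349 [INFO] queue.consumer: Cache hit for ke░
2024-01-15 00:00:50.892 [WARN] api.handler: Request processed s░
2024-01-15 00:00:50.667 [DEBUG] queue.consumer: Index rebuild i░
2024-01-15 00:00:55.471 [INFO] worker.main: Heartbeat received ░
2024-01-15 00:00:55.282 [INFO] db.pool: Worker thread started [░
2024-01-15 00:00:59.096 [WARN] db.pool: Index rebuild in progre░
                                                               ░
                                                               ░
                                                               ░
                                                               ░
                                                               ░
                                                               ▼


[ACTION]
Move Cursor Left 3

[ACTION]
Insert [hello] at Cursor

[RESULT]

hello█024-01-15 00:00:04.610 [INFO] auth.jwt: SSL certificate v▲
2024-01-15 00:00:09.428 [INFO] queue.consumer: Connection estab█
2024-01-15 00:00:09.246 [INFO] http.server: Request processed s░
2024-01-15 00:00:14.700 [DEBUG] api.handler: Index rebuild in p░
2024-01-15 00:00:17.831 [INFO] worker.main: Heartbeat received ░
2024-01-15 00:00:21.476 [WARN] worker.main: Rate limit applied ░
2024-01-15 00:00:25.768 [INFO] worker.main: Timeout waiting for░
2024-01-15 00:00:27.522 [WARN] cache.redis: Heartbeat received ░
2024-01-15 00:00:28.128 [INFO] db.pool: Timeout waiting for res░
2024-01-15 00:00:28.024 [INFO] net.socket: Socket connection cl░
2024-01-15 00:00:32.295 [INFO] db.pool: Connection established ░
2024-01-15 00:00:33.332 [WARN] http.server: Socket connection c░
2024-01-15 00:00:33.942 [INFO] auth.jwt: Connection established░
2024-01-15 00:00:36.758 [WARN] cache.redis: Cache hit for key  ░
2024-01-15 00:00:38.931 [INFO] api.handler: Heartbeat received ░
2024-01-15 00:00:42.868 [INFO] queue.consumer: Request processe░
2024-01-15 00:00:45.349 [INFO] queue.consumer: Cache hit for ke░
2024-01-15 00:00:50.892 [WARN] api.handler: Request processed s░
2024-01-15 00:00:50.667 [DEBUG] queue.consumer: Index rebuild i░
2024-01-15 00:00:55.471 [INFO] worker.main: Heartbeat received ░
2024-01-15 00:00:55.282 [INFO] db.pool: Worker thread started [░
2024-01-15 00:00:59.096 [WARN] db.pool: Index rebuild in progre░
                                                               ░
                                                               ░
                                                               ░
                                                               ░
                                                               ░
                                                               ▼


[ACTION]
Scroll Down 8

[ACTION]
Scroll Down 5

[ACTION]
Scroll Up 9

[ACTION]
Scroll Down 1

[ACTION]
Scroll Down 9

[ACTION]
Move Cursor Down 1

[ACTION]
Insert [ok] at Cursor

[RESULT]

hello2024-01-15 00:00:04.610 [INFO] auth.jwt: SSL certificate v▲
2024-ok█1-15 00:00:09.428 [INFO] queue.consumer: Connection est█
2024-01-15 00:00:09.246 [INFO] http.server: Request processed s░
2024-01-15 00:00:14.700 [DEBUG] api.handler: Index rebuild in p░
2024-01-15 00:00:17.831 [INFO] worker.main: Heartbeat received ░
2024-01-15 00:00:21.476 [WARN] worker.main: Rate limit applied ░
2024-01-15 00:00:25.768 [INFO] worker.main: Timeout waiting for░
2024-01-15 00:00:27.522 [WARN] cache.redis: Heartbeat received ░
2024-01-15 00:00:28.128 [INFO] db.pool: Timeout waiting for res░
2024-01-15 00:00:28.024 [INFO] net.socket: Socket connection cl░
2024-01-15 00:00:32.295 [INFO] db.pool: Connection established ░
2024-01-15 00:00:33.332 [WARN] http.server: Socket connection c░
2024-01-15 00:00:33.942 [INFO] auth.jwt: Connection established░
2024-01-15 00:00:36.758 [WARN] cache.redis: Cache hit for key  ░
2024-01-15 00:00:38.931 [INFO] api.handler: Heartbeat received ░
2024-01-15 00:00:42.868 [INFO] queue.consumer: Request processe░
2024-01-15 00:00:45.349 [INFO] queue.consumer: Cache hit for ke░
2024-01-15 00:00:50.892 [WARN] api.handler: Request processed s░
2024-01-15 00:00:50.667 [DEBUG] queue.consumer: Index rebuild i░
2024-01-15 00:00:55.471 [INFO] worker.main: Heartbeat received ░
2024-01-15 00:00:55.282 [INFO] db.pool: Worker thread started [░
2024-01-15 00:00:59.096 [WARN] db.pool: Index rebuild in progre░
                                                               ░
                                                               ░
                                                               ░
                                                               ░
                                                               ░
                                                               ▼


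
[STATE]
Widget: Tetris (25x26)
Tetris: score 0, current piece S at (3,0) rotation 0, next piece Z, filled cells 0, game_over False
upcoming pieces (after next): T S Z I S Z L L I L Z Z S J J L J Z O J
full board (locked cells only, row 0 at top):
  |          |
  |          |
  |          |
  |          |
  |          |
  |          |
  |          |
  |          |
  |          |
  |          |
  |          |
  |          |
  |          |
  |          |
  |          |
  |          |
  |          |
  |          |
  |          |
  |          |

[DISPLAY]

    ░░    │Next:         
   ░░     │▓▓            
          │ ▓▓           
          │              
          │              
          │              
          │Score:        
          │0             
          │              
          │              
          │              
          │              
          │              
          │              
          │              
          │              
          │              
          │              
          │              
          │              
          │              
          │              
          │              
          │              
          │              
          │              


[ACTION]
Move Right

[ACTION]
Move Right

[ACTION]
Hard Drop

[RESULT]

   ▓▓     │Next:         
    ▓▓    │ ▒            
          │▒▒▒           
          │              
          │              
          │              
          │Score:        
          │0             
          │              
          │              
          │              
          │              
          │              
          │              
          │              
          │              
          │              
          │              
      ░░  │              
     ░░   │              
          │              
          │              
          │              
          │              
          │              
          │              


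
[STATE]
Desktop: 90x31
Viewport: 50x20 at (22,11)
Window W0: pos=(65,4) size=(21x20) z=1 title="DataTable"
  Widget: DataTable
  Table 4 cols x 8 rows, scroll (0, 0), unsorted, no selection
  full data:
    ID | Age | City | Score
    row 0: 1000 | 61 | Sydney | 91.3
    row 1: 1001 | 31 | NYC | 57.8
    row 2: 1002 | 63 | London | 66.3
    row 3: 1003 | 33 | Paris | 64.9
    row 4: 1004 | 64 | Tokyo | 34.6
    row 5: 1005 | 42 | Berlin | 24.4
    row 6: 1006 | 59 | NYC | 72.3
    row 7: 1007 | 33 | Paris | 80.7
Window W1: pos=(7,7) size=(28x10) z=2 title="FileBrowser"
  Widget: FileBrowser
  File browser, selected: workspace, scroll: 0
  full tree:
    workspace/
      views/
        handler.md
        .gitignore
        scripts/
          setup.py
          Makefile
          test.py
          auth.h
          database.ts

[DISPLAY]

            ┃                              ┃1002│6
            ┃                              ┃1003│3
            ┃                              ┃1004│6
            ┃                              ┃1005│4
            ┃                              ┃1006│5
━━━━━━━━━━━━┛                              ┃1007│3
                                           ┃      
                                           ┃      
                                           ┃      
                                           ┃      
                                           ┃      
                                           ┃      
                                           ┗━━━━━━
                                                  
                                                  
                                                  
                                                  
                                                  
                                                  
                                                  


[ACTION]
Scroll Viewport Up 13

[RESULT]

                                                  
                                                  
                                                  
                                                  
                                           ┏━━━━━━
                                           ┃ DataT
                                           ┠──────
━━━━━━━━━━━━┓                              ┃ID  │A
            ┃                              ┃────┼─
────────────┨                              ┃1000│6
e/          ┃                              ┃1001│3
            ┃                              ┃1002│6
            ┃                              ┃1003│3
            ┃                              ┃1004│6
            ┃                              ┃1005│4
            ┃                              ┃1006│5
━━━━━━━━━━━━┛                              ┃1007│3
                                           ┃      
                                           ┃      
                                           ┃      


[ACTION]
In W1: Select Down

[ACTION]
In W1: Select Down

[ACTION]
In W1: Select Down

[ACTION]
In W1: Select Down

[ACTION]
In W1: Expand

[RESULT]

                                                  
                                                  
                                                  
                                                  
                                           ┏━━━━━━
                                           ┃ DataT
                                           ┠──────
━━━━━━━━━━━━┓                              ┃ID  │A
            ┃                              ┃────┼─
────────────┨                              ┃1000│6
e/          ┃                              ┃1001│3
            ┃                              ┃1002│6
md          ┃                              ┃1003│3
re          ┃                              ┃1004│6
pts/        ┃                              ┃1005│4
            ┃                              ┃1006│5
━━━━━━━━━━━━┛                              ┃1007│3
                                           ┃      
                                           ┃      
                                           ┃      
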